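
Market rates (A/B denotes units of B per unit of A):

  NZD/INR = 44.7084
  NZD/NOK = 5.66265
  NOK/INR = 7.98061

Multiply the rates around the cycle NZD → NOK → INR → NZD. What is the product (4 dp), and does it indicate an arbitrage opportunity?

1.0108 (arbitrage exists)

Around NZD → NOK → INR → NZD: 1 × 5.66265 × 7.98061 ÷ 44.7084 = 1.010803
Product > 1; profitable direction is NZD → NOK → INR → NZD.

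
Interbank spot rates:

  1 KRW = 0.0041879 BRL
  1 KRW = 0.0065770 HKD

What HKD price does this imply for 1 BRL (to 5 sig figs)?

1 BRL ÷ 0.0041879 = 238.783 KRW
238.783 KRW × 0.0065770 = 1.57048 HKD

BRL/HKD = 1.5705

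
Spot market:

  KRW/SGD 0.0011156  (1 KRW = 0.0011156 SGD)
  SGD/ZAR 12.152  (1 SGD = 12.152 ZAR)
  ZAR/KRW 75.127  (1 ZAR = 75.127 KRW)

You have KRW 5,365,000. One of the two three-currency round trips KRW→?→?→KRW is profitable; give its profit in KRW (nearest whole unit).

Profit: KRW 99,143

Profitable loop is KRW → SGD → ZAR → KRW:
KRW 5,365,000 × 0.0011156 = SGD 5,985.19
SGD 5,985.19 × 12.152 = ZAR 72,732.08
ZAR 72,732.08 × 75.127 = KRW 5,464,143
Profit = KRW 5,464,143 − KRW 5,365,000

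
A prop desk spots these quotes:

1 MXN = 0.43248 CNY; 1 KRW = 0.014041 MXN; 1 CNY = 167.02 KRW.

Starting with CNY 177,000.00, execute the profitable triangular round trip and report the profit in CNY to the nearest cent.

Profitable loop is CNY → KRW → MXN → CNY:
CNY 177,000.00 × 167.02 = KRW 29,562,540
KRW 29,562,540 × 0.014041 = MXN 415,087.62
MXN 415,087.62 × 0.43248 = CNY 179,517.10
Profit = CNY 179,517.10 − CNY 177,000.00

Profit: CNY 2,517.10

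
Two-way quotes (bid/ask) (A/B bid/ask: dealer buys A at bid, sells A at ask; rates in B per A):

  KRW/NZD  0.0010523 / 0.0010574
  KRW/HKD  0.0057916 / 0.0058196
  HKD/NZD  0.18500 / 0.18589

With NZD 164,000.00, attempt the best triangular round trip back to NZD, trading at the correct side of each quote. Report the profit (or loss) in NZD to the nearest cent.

Best loop NZD → KRW → HKD → NZD:
NZD 164,000.00 ÷ 0.0010574 (buy KRW at ask) = KRW 155,097,409
KRW 155,097,409 × 0.0057916 (sell KRW at bid) = HKD 898,262.15
HKD 898,262.15 × 0.18500 (sell HKD at bid) = NZD 166,178.50

Net profit: NZD 2,178.50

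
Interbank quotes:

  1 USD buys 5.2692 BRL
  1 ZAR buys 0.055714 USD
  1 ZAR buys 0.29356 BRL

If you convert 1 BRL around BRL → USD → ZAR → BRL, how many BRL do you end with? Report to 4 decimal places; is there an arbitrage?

Around BRL → USD → ZAR → BRL: 1 ÷ 5.2692 ÷ 0.055714 × 0.29356 = 0.999972
Product ≈ 1 (deviation 0.003%, within rounding noise).

1.0000 (no arbitrage)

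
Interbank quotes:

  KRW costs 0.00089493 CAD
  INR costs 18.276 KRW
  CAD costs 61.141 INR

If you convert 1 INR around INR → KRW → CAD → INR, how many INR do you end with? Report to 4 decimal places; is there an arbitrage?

1.0000 (no arbitrage)

Around INR → KRW → CAD → INR: 1 × 18.276 × 0.00089493 × 61.141 = 1.000006
Product ≈ 1 (deviation 0.001%, within rounding noise).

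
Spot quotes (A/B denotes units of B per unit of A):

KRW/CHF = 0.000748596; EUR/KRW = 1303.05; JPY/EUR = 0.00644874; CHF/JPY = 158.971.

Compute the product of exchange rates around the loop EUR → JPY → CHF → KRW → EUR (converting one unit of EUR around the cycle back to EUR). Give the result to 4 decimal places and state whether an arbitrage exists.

1.0000 (no arbitrage)

Around EUR → JPY → CHF → KRW → EUR: 1 ÷ 0.00644874 ÷ 158.971 ÷ 0.000748596 ÷ 1303.05 = 0.999997
Product ≈ 1 (deviation 0.000%, within rounding noise).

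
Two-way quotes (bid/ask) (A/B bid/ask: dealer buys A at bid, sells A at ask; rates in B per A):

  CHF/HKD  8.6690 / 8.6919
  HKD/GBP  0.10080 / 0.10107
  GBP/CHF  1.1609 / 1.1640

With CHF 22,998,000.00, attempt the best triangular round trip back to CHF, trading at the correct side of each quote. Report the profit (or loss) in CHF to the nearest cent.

Net profit: CHF 331,982.65

Best loop CHF → HKD → GBP → CHF:
CHF 22,998,000.00 × 8.6690 (sell CHF at bid) = HKD 199,369,662.00
HKD 199,369,662.00 × 0.10080 (sell HKD at bid) = GBP 20,096,461.93
GBP 20,096,461.93 × 1.1609 (sell GBP at bid) = CHF 23,329,982.65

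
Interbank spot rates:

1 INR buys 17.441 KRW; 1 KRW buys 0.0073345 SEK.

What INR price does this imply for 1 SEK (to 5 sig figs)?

1 SEK ÷ 0.0073345 = 136.342 KRW
136.342 KRW ÷ 17.441 = 7.81732 INR

SEK/INR = 7.8173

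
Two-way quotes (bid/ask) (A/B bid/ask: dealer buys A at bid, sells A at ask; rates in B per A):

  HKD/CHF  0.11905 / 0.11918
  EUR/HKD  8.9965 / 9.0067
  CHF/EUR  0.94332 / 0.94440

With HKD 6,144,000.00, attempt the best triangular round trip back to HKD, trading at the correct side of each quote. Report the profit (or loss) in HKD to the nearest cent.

Net profit: HKD 63,450.05

Best loop HKD → CHF → EUR → HKD:
HKD 6,144,000.00 × 0.11905 (sell HKD at bid) = CHF 731,443.20
CHF 731,443.20 × 0.94332 (sell CHF at bid) = EUR 689,985.00
EUR 689,985.00 × 8.9965 (sell EUR at bid) = HKD 6,207,450.05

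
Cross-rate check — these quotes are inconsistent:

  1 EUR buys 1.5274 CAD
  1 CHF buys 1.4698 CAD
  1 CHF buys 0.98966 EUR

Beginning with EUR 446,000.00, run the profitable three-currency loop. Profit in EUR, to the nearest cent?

Profitable loop is EUR → CAD → CHF → EUR:
EUR 446,000.00 × 1.5274 = CAD 681,220.40
CAD 681,220.40 ÷ 1.4698 = CHF 463,478.30
CHF 463,478.30 × 0.98966 = EUR 458,685.93
Profit = EUR 458,685.93 − EUR 446,000.00

Profit: EUR 12,685.93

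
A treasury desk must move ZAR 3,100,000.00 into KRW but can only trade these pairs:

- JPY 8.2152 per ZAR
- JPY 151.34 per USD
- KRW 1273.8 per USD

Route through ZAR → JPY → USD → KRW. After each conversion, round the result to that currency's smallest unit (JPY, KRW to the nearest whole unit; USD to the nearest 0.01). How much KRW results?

KRW 214,351,905

ZAR 3,100,000.00 × 8.2152 = JPY 25,467,120
JPY 25,467,120 ÷ 151.34 = USD 168,277.52
USD 168,277.52 × 1273.8 = KRW 214,351,905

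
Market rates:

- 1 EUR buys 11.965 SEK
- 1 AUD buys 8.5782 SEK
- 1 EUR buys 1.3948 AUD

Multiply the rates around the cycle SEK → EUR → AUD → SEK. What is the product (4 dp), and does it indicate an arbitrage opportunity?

1.0000 (no arbitrage)

Around SEK → EUR → AUD → SEK: 1 ÷ 11.965 × 1.3948 × 8.5782 = 0.999989
Product ≈ 1 (deviation 0.001%, within rounding noise).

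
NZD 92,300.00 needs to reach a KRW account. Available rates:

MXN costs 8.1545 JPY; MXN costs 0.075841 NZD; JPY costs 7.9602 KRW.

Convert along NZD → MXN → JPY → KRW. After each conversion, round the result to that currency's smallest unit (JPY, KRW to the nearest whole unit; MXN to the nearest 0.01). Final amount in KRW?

NZD 92,300.00 ÷ 0.075841 = MXN 1,217,019.82
MXN 1,217,019.82 × 8.1545 = JPY 9,924,188
JPY 9,924,188 × 7.9602 = KRW 78,998,521

KRW 78,998,521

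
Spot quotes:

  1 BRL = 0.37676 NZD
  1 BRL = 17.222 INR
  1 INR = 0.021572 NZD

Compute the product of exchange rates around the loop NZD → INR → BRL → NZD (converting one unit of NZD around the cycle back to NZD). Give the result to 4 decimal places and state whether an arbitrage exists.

1.0141 (arbitrage exists)

Around NZD → INR → BRL → NZD: 1 ÷ 0.021572 ÷ 17.222 × 0.37676 = 1.014123
Product > 1; profitable direction is NZD → INR → BRL → NZD.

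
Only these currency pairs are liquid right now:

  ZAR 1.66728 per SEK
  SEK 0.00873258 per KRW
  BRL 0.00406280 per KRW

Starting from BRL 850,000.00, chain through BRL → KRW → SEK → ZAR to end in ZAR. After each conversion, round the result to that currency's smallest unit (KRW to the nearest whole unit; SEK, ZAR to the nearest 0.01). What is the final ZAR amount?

BRL 850,000.00 ÷ 0.00406280 = KRW 209,215,319
KRW 209,215,319 × 0.00873258 = SEK 1,826,989.51
SEK 1,826,989.51 × 1.66728 = ZAR 3,046,103.07

ZAR 3,046,103.07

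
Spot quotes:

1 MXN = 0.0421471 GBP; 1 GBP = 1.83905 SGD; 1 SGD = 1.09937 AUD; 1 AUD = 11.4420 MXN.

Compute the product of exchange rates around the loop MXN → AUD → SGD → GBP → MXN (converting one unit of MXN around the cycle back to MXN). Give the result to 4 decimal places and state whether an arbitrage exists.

Around MXN → AUD → SGD → GBP → MXN: 1 ÷ 11.4420 ÷ 1.09937 ÷ 1.83905 ÷ 0.0421471 = 1.025635
Product > 1; profitable direction is MXN → AUD → SGD → GBP → MXN.

1.0256 (arbitrage exists)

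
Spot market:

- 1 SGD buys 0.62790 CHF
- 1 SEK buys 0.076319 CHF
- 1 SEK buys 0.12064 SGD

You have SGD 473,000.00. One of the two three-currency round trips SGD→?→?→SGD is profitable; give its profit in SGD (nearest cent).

Profit: SGD 3,553.87

Profitable loop is SGD → SEK → CHF → SGD:
SGD 473,000.00 ÷ 0.12064 = SEK 3,920,755.97
SEK 3,920,755.97 × 0.076319 = CHF 299,228.17
CHF 299,228.17 ÷ 0.62790 = SGD 476,553.87
Profit = SGD 476,553.87 − SGD 473,000.00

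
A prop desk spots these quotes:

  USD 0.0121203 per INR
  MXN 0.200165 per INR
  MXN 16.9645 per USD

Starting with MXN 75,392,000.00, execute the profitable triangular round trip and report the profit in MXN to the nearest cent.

Profitable loop is MXN → INR → USD → MXN:
MXN 75,392,000.00 ÷ 0.200165 = INR 376,649,264.36
INR 376,649,264.36 × 0.0121203 = USD 4,565,102.08
USD 4,565,102.08 × 16.9645 = MXN 77,444,674.22
Profit = MXN 77,444,674.22 − MXN 75,392,000.00

Profit: MXN 2,052,674.22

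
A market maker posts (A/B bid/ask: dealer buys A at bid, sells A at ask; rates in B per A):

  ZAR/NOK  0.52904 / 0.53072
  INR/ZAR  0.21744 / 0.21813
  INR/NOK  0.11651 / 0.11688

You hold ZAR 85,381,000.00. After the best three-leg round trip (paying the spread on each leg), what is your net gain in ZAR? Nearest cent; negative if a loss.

Best loop ZAR → INR → NOK → ZAR:
ZAR 85,381,000.00 ÷ 0.21813 (buy INR at ask) = INR 391,422,546.19
INR 391,422,546.19 × 0.11651 (sell INR at bid) = NOK 45,604,640.86
NOK 45,604,640.86 ÷ 0.53072 (buy ZAR at ask) = ZAR 85,929,757.42

Net profit: ZAR 548,757.42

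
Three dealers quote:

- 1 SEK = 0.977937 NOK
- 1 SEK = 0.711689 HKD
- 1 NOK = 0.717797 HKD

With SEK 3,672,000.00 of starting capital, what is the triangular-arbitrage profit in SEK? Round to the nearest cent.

Profitable loop is SEK → HKD → NOK → SEK:
SEK 3,672,000.00 × 0.711689 = HKD 2,613,322.01
HKD 2,613,322.01 ÷ 0.717797 = NOK 3,640,753.59
NOK 3,640,753.59 ÷ 0.977937 = SEK 3,722,891.76
Profit = SEK 3,722,891.76 − SEK 3,672,000.00

Profit: SEK 50,891.76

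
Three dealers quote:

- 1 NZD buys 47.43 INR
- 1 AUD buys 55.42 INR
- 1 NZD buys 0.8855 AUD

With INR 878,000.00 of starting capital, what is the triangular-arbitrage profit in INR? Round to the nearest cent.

Profit: INR 30,440.48

Profitable loop is INR → NZD → AUD → INR:
INR 878,000.00 ÷ 47.43 = NZD 18,511.49
NZD 18,511.49 × 0.8855 = AUD 16,391.92
AUD 16,391.92 × 55.42 = INR 908,440.48
Profit = INR 908,440.48 − INR 878,000.00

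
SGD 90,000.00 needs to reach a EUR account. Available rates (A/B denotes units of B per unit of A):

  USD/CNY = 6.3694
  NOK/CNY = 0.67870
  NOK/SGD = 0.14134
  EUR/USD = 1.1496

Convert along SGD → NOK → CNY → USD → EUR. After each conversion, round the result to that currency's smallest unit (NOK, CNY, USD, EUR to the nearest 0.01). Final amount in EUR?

SGD 90,000.00 ÷ 0.14134 = NOK 636,762.42
NOK 636,762.42 × 0.67870 = CNY 432,170.65
CNY 432,170.65 ÷ 6.3694 = USD 67,851.08
USD 67,851.08 ÷ 1.1496 = EUR 59,021.47

EUR 59,021.47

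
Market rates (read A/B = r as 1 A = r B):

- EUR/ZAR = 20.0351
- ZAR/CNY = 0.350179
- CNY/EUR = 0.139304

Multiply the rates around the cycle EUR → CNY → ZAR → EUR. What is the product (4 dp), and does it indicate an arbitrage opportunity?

1.0232 (arbitrage exists)

Around EUR → CNY → ZAR → EUR: 1 ÷ 0.139304 ÷ 0.350179 ÷ 20.0351 = 1.023186
Product > 1; profitable direction is EUR → CNY → ZAR → EUR.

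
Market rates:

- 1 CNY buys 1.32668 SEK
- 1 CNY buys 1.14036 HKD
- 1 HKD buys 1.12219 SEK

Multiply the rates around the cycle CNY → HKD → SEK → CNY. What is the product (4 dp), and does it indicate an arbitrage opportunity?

0.9646 (arbitrage exists)

Around CNY → HKD → SEK → CNY: 1 × 1.14036 × 1.12219 ÷ 1.32668 = 0.964589
Product < 1; profitable direction is CNY → SEK → HKD → CNY.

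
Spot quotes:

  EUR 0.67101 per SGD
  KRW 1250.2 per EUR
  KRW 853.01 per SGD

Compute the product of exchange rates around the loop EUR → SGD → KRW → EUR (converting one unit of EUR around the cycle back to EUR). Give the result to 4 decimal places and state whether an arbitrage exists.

Around EUR → SGD → KRW → EUR: 1 ÷ 0.67101 × 853.01 ÷ 1250.2 = 1.016824
Product > 1; profitable direction is EUR → SGD → KRW → EUR.

1.0168 (arbitrage exists)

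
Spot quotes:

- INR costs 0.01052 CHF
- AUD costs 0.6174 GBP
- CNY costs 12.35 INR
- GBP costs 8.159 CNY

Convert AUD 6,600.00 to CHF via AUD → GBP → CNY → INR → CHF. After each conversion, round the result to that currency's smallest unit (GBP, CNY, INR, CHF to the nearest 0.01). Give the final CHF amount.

AUD 6,600.00 × 0.6174 = GBP 4,074.84
GBP 4,074.84 × 8.159 = CNY 33,246.62
CNY 33,246.62 × 12.35 = INR 410,595.76
INR 410,595.76 × 0.01052 = CHF 4,319.47

CHF 4,319.47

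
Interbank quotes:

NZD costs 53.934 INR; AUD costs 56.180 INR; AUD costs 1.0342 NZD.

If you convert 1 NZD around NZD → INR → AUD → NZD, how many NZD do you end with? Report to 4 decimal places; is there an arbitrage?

Around NZD → INR → AUD → NZD: 1 × 53.934 ÷ 56.180 × 1.0342 = 0.992854
Product < 1; profitable direction is NZD → AUD → INR → NZD.

0.9929 (arbitrage exists)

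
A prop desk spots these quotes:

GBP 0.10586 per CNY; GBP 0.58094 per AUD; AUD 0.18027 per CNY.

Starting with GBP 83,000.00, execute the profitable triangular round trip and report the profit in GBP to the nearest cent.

Profit: GBP 898.70

Profitable loop is GBP → AUD → CNY → GBP:
GBP 83,000.00 ÷ 0.58094 = AUD 142,871.90
AUD 142,871.90 ÷ 0.18027 = CNY 792,543.95
CNY 792,543.95 × 0.10586 = GBP 83,898.70
Profit = GBP 83,898.70 − GBP 83,000.00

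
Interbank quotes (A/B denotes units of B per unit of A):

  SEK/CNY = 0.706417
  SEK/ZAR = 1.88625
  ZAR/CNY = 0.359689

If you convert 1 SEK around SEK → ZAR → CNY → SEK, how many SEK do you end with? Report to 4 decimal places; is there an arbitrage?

Around SEK → ZAR → CNY → SEK: 1 × 1.88625 × 0.359689 ÷ 0.706417 = 0.960429
Product < 1; profitable direction is SEK → CNY → ZAR → SEK.

0.9604 (arbitrage exists)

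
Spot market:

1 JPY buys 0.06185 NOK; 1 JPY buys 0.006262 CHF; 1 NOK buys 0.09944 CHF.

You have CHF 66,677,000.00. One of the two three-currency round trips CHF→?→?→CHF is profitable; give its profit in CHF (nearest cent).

Profitable loop is CHF → NOK → JPY → CHF:
CHF 66,677,000.00 ÷ 0.09944 = NOK 670,524,939.66
NOK 670,524,939.66 ÷ 0.06185 = JPY 10,841,146,963
JPY 10,841,146,963 × 0.006262 = CHF 67,887,262.28
Profit = CHF 67,887,262.28 − CHF 66,677,000.00

Profit: CHF 1,210,262.28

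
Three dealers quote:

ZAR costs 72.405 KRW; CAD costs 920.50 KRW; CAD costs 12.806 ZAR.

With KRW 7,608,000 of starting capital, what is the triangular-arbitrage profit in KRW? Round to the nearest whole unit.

Profitable loop is KRW → CAD → ZAR → KRW:
KRW 7,608,000 ÷ 920.50 = CAD 8,265.07
CAD 8,265.07 × 12.806 = ZAR 105,842.53
ZAR 105,842.53 × 72.405 = KRW 7,663,528
Profit = KRW 7,663,528 − KRW 7,608,000

Profit: KRW 55,528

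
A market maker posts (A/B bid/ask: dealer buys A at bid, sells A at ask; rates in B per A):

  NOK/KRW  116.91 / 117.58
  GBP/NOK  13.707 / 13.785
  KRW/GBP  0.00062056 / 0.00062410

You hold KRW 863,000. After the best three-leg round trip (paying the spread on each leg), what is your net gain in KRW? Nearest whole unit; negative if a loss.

Net result: KRW -4,800 (no profitable arbitrage after spreads)

Best loop KRW → GBP → NOK → KRW:
KRW 863,000 × 0.00062056 (sell KRW at bid) = GBP 535.54
GBP 535.54 × 13.707 (sell GBP at bid) = NOK 7,340.69
NOK 7,340.69 × 116.91 (sell NOK at bid) = KRW 858,200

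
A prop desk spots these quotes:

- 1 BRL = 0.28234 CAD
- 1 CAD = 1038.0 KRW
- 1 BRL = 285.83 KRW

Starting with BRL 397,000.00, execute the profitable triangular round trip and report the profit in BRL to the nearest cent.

Profitable loop is BRL → CAD → KRW → BRL:
BRL 397,000.00 × 0.28234 = CAD 112,088.98
CAD 112,088.98 × 1038.0 = KRW 116,348,361
KRW 116,348,361 ÷ 285.83 = BRL 407,054.41
Profit = BRL 407,054.41 − BRL 397,000.00

Profit: BRL 10,054.41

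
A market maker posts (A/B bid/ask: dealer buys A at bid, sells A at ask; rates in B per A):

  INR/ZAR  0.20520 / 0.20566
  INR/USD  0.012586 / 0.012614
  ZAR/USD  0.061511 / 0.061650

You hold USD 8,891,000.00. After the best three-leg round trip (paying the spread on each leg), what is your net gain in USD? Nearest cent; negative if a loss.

Net profit: USD 5,679.13

Best loop USD → INR → ZAR → USD:
USD 8,891,000.00 ÷ 0.012614 (buy INR at ask) = INR 704,851,752.02
INR 704,851,752.02 × 0.20520 (sell INR at bid) = ZAR 144,635,579.51
ZAR 144,635,579.51 × 0.061511 (sell ZAR at bid) = USD 8,896,679.13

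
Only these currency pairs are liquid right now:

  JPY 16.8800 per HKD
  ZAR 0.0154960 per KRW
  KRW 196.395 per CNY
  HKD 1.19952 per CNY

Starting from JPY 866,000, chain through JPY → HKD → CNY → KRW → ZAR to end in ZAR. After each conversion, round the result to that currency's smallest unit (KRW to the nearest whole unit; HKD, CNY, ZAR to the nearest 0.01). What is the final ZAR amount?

JPY 866,000 ÷ 16.8800 = HKD 51,303.32
HKD 51,303.32 ÷ 1.19952 = CNY 42,769.87
CNY 42,769.87 × 196.395 = KRW 8,399,789
KRW 8,399,789 × 0.0154960 = ZAR 130,163.13

ZAR 130,163.13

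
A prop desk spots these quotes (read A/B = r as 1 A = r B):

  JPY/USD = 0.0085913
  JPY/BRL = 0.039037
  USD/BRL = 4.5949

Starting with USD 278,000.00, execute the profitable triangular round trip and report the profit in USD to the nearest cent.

Profit: USD 3,127.49

Profitable loop is USD → BRL → JPY → USD:
USD 278,000.00 × 4.5949 = BRL 1,277,382.20
BRL 1,277,382.20 ÷ 0.039037 = JPY 32,722,345
JPY 32,722,345 × 0.0085913 = USD 281,127.49
Profit = USD 281,127.49 − USD 278,000.00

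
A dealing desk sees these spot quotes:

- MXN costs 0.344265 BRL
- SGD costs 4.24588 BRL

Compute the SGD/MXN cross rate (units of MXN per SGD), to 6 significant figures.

SGD/MXN = 12.3332

1 SGD × 4.24588 = 4.24588 BRL
4.24588 BRL ÷ 0.344265 = 12.3332 MXN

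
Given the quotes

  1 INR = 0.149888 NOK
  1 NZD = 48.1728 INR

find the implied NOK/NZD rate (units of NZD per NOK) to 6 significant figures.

1 NOK ÷ 0.149888 = 6.67165 INR
6.67165 INR ÷ 48.1728 = 0.138494 NZD

NOK/NZD = 0.138494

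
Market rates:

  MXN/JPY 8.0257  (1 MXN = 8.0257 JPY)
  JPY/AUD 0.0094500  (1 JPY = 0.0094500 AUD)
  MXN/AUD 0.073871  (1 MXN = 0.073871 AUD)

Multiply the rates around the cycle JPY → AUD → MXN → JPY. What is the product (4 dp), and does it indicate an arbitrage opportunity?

Around JPY → AUD → MXN → JPY: 1 × 0.0094500 ÷ 0.073871 × 8.0257 = 1.026693
Product > 1; profitable direction is JPY → AUD → MXN → JPY.

1.0267 (arbitrage exists)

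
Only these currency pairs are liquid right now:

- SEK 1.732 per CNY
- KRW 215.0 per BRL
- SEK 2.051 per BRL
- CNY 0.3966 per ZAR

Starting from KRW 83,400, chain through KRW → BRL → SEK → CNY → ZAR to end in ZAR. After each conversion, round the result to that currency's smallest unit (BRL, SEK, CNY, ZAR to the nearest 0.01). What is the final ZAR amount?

ZAR 1,158.22

KRW 83,400 ÷ 215.0 = BRL 387.91
BRL 387.91 × 2.051 = SEK 795.60
SEK 795.60 ÷ 1.732 = CNY 459.35
CNY 459.35 ÷ 0.3966 = ZAR 1,158.22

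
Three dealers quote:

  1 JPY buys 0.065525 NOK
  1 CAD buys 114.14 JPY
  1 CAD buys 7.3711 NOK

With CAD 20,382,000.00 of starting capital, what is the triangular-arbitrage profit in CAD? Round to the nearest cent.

Profit: CAD 298,421.78

Profitable loop is CAD → JPY → NOK → CAD:
CAD 20,382,000.00 × 114.14 = JPY 2,326,401,480
JPY 2,326,401,480 × 0.065525 = NOK 152,437,456.98
NOK 152,437,456.98 ÷ 7.3711 = CAD 20,680,421.78
Profit = CAD 20,680,421.78 − CAD 20,382,000.00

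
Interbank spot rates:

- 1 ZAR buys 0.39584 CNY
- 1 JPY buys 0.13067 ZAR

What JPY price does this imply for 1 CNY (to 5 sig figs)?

1 CNY ÷ 0.39584 = 2.52627 ZAR
2.52627 ZAR ÷ 0.13067 = 19.3332 JPY

CNY/JPY = 19.333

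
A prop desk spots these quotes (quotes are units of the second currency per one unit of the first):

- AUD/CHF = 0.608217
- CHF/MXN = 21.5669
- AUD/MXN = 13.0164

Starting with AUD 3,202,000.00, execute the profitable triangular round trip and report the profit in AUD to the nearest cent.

Profitable loop is AUD → CHF → MXN → AUD:
AUD 3,202,000.00 × 0.608217 = CHF 1,947,510.83
CHF 1,947,510.83 × 21.5669 = MXN 42,001,771.41
MXN 42,001,771.41 ÷ 13.0164 = AUD 3,226,834.72
Profit = AUD 3,226,834.72 − AUD 3,202,000.00

Profit: AUD 24,834.72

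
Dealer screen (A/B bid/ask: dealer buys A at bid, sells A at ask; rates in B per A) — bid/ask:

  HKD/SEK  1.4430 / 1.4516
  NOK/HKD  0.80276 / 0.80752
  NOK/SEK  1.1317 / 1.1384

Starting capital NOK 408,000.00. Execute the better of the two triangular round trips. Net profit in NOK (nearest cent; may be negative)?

Best loop NOK → HKD → SEK → NOK:
NOK 408,000.00 × 0.80276 (sell NOK at bid) = HKD 327,526.08
HKD 327,526.08 × 1.4430 (sell HKD at bid) = SEK 472,620.13
SEK 472,620.13 ÷ 1.1384 (buy NOK at ask) = NOK 415,161.75

Net profit: NOK 7,161.75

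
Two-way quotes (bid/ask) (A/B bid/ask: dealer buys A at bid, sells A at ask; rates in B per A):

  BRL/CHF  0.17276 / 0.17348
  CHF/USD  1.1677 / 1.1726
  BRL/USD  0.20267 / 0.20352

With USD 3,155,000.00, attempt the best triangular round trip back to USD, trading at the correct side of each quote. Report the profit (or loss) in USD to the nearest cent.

Net result: USD -11,673.25 (no profitable arbitrage after spreads)

Best loop USD → CHF → BRL → USD:
USD 3,155,000.00 ÷ 1.1726 (buy CHF at ask) = CHF 2,690,602.08
CHF 2,690,602.08 ÷ 0.17348 (buy BRL at ask) = BRL 15,509,580.82
BRL 15,509,580.82 × 0.20267 (sell BRL at bid) = USD 3,143,326.75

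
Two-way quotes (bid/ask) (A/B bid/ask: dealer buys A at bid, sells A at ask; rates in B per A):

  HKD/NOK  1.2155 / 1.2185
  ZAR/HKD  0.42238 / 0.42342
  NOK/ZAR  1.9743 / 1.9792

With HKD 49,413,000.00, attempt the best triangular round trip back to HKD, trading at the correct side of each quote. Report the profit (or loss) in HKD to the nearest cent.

Net profit: HKD 672,576.44

Best loop HKD → NOK → ZAR → HKD:
HKD 49,413,000.00 × 1.2155 (sell HKD at bid) = NOK 60,061,501.50
NOK 60,061,501.50 × 1.9743 (sell NOK at bid) = ZAR 118,579,422.41
ZAR 118,579,422.41 × 0.42238 (sell ZAR at bid) = HKD 50,085,576.44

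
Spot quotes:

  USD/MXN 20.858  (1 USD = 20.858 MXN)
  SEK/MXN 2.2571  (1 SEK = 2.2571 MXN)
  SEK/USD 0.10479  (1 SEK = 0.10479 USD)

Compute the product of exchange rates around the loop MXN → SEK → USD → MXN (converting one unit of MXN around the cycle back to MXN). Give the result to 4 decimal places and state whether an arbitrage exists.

Around MXN → SEK → USD → MXN: 1 ÷ 2.2571 × 0.10479 × 20.858 = 0.968371
Product < 1; profitable direction is MXN → USD → SEK → MXN.

0.9684 (arbitrage exists)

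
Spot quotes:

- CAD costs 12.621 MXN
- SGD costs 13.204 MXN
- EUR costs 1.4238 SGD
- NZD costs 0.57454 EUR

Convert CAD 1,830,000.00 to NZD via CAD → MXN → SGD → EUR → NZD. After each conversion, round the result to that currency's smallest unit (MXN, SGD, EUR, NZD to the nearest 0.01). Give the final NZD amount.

CAD 1,830,000.00 × 12.621 = MXN 23,096,430.00
MXN 23,096,430.00 ÷ 13.204 = SGD 1,749,199.49
SGD 1,749,199.49 ÷ 1.4238 = EUR 1,228,542.98
EUR 1,228,542.98 ÷ 0.57454 = NZD 2,138,307.13

NZD 2,138,307.13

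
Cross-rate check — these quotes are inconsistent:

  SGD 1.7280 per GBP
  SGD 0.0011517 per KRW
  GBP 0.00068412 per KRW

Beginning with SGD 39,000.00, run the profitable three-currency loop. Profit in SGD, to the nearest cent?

Profit: SGD 1,031.44

Profitable loop is SGD → KRW → GBP → SGD:
SGD 39,000.00 ÷ 0.0011517 = KRW 33,862,985
KRW 33,862,985 × 0.00068412 = GBP 23,166.35
GBP 23,166.35 × 1.7280 = SGD 40,031.44
Profit = SGD 40,031.44 − SGD 39,000.00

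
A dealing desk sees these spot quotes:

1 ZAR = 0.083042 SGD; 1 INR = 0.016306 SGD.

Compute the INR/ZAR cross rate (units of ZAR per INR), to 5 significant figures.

INR/ZAR = 0.19636

1 INR × 0.016306 = 0.016306 SGD
0.016306 SGD ÷ 0.083042 = 0.196358 ZAR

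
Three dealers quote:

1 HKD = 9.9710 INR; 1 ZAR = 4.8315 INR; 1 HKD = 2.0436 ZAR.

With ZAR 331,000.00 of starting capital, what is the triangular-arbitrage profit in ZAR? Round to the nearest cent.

Profitable loop is ZAR → HKD → INR → ZAR:
ZAR 331,000.00 ÷ 2.0436 = HKD 161,969.07
HKD 161,969.07 × 9.9710 = INR 1,614,993.64
INR 1,614,993.64 ÷ 4.8315 = ZAR 334,263.40
Profit = ZAR 334,263.40 − ZAR 331,000.00

Profit: ZAR 3,263.40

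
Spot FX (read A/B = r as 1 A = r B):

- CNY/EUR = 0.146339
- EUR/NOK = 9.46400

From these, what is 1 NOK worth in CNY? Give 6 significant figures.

1 NOK ÷ 9.46400 = 0.105664 EUR
0.105664 EUR ÷ 0.146339 = 0.722047 CNY

NOK/CNY = 0.722047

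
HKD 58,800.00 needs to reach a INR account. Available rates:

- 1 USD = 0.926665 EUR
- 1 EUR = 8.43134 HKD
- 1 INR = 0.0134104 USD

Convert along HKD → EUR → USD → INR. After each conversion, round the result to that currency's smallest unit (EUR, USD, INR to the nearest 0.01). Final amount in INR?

HKD 58,800.00 ÷ 8.43134 = EUR 6,973.98
EUR 6,973.98 ÷ 0.926665 = USD 7,525.89
USD 7,525.89 ÷ 0.0134104 = INR 561,198.03

INR 561,198.03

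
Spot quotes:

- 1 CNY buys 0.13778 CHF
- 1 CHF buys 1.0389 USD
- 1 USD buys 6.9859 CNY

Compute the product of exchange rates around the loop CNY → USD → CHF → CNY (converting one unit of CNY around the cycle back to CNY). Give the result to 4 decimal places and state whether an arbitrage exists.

1.0000 (no arbitrage)

Around CNY → USD → CHF → CNY: 1 ÷ 6.9859 ÷ 1.0389 ÷ 0.13778 = 1.000041
Product ≈ 1 (deviation 0.004%, within rounding noise).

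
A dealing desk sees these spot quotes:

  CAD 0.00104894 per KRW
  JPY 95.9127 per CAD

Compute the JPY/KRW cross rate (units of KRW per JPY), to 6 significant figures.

1 JPY ÷ 95.9127 = 0.0104261 CAD
0.0104261 CAD ÷ 0.00104894 = 9.9397 KRW

JPY/KRW = 9.93970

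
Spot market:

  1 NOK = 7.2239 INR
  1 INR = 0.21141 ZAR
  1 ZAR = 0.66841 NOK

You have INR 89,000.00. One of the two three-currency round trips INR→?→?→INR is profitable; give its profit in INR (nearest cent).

Profitable loop is INR → ZAR → NOK → INR:
INR 89,000.00 × 0.21141 = ZAR 18,815.49
ZAR 18,815.49 × 0.66841 = NOK 12,576.46
NOK 12,576.46 × 7.2239 = INR 90,851.10
Profit = INR 90,851.10 − INR 89,000.00

Profit: INR 1,851.10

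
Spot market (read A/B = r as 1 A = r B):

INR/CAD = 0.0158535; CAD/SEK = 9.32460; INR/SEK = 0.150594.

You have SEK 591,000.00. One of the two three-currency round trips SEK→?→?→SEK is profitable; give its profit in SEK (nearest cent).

Profit: SEK 11,060.01

Profitable loop is SEK → CAD → INR → SEK:
SEK 591,000.00 ÷ 9.32460 = CAD 63,380.73
CAD 63,380.73 ÷ 0.0158535 = INR 3,997,901.71
INR 3,997,901.71 × 0.150594 = SEK 602,060.01
Profit = SEK 602,060.01 − SEK 591,000.00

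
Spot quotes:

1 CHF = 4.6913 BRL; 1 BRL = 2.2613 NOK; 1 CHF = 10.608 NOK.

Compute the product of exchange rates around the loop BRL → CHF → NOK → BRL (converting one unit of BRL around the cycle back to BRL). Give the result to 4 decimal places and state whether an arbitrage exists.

Around BRL → CHF → NOK → BRL: 1 ÷ 4.6913 × 10.608 ÷ 2.2613 = 0.999959
Product ≈ 1 (deviation 0.004%, within rounding noise).

1.0000 (no arbitrage)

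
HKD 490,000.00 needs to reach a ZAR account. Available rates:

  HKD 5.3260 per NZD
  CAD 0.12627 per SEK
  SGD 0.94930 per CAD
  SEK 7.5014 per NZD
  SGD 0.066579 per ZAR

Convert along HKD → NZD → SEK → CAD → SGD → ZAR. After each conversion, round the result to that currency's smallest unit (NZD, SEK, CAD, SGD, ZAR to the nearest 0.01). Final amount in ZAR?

ZAR 1,242,520.61

HKD 490,000.00 ÷ 5.3260 = NZD 92,001.50
NZD 92,001.50 × 7.5014 = SEK 690,140.05
SEK 690,140.05 × 0.12627 = CAD 87,143.98
CAD 87,143.98 × 0.94930 = SGD 82,725.78
SGD 82,725.78 ÷ 0.066579 = ZAR 1,242,520.61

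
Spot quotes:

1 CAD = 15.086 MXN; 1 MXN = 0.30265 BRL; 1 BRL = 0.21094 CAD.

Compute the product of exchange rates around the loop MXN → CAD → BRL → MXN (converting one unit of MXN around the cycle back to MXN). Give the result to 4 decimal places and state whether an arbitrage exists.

1.0383 (arbitrage exists)

Around MXN → CAD → BRL → MXN: 1 ÷ 15.086 ÷ 0.21094 ÷ 0.30265 = 1.038308
Product > 1; profitable direction is MXN → CAD → BRL → MXN.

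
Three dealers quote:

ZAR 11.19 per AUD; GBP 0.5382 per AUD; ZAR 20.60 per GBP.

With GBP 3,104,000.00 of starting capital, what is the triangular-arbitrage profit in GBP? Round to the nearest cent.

Profitable loop is GBP → AUD → ZAR → GBP:
GBP 3,104,000.00 ÷ 0.5382 = AUD 5,767,372.72
AUD 5,767,372.72 × 11.19 = ZAR 64,536,900.78
ZAR 64,536,900.78 ÷ 20.60 = GBP 3,132,859.26
Profit = GBP 3,132,859.26 − GBP 3,104,000.00

Profit: GBP 28,859.26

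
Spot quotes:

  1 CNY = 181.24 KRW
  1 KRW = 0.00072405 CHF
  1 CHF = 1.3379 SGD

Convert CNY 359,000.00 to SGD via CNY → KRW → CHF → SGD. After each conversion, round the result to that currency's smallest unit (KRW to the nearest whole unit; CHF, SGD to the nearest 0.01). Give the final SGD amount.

SGD 63,029.04

CNY 359,000.00 × 181.24 = KRW 65,065,160
KRW 65,065,160 × 0.00072405 = CHF 47,110.43
CHF 47,110.43 × 1.3379 = SGD 63,029.04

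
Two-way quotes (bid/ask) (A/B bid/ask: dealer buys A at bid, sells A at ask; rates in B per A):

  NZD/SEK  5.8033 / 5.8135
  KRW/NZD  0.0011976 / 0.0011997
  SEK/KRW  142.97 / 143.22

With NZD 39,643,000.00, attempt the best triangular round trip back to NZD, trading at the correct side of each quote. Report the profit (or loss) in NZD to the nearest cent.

Best loop NZD → KRW → SEK → NZD:
NZD 39,643,000.00 ÷ 0.0011997 (buy KRW at ask) = KRW 33,044,094,357
KRW 33,044,094,357 ÷ 143.22 (buy SEK at ask) = SEK 230,722,625.03
SEK 230,722,625.03 ÷ 5.8135 (buy NZD at ask) = NZD 39,687,387.12

Net profit: NZD 44,387.12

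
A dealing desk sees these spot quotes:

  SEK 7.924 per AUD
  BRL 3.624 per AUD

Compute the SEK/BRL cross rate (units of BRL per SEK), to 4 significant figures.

SEK/BRL = 0.4573

1 SEK ÷ 7.924 = 0.126199 AUD
0.126199 AUD × 3.624 = 0.457345 BRL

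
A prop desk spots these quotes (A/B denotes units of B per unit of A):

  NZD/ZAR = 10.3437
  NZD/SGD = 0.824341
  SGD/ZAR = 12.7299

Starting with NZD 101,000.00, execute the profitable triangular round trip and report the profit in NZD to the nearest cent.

Profit: NZD 1,465.43

Profitable loop is NZD → SGD → ZAR → NZD:
NZD 101,000.00 × 0.824341 = SGD 83,258.44
SGD 83,258.44 × 12.7299 = ZAR 1,059,871.63
ZAR 1,059,871.63 ÷ 10.3437 = NZD 102,465.43
Profit = NZD 102,465.43 − NZD 101,000.00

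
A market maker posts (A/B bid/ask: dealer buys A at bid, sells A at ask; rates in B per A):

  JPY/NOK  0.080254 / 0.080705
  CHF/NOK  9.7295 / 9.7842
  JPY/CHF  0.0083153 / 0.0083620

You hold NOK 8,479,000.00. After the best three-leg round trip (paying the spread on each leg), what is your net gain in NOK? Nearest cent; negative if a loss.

Best loop NOK → JPY → CHF → NOK:
NOK 8,479,000.00 ÷ 0.080705 (buy JPY at ask) = JPY 105,061,644
JPY 105,061,644 × 0.0083153 (sell JPY at bid) = CHF 873,619.09
CHF 873,619.09 × 9.7295 (sell CHF at bid) = NOK 8,499,876.94

Net profit: NOK 20,876.94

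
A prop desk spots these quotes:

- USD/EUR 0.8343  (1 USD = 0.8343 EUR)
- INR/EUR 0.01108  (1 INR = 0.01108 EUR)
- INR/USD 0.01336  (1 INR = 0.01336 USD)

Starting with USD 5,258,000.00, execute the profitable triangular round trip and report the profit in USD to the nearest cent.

Profitable loop is USD → EUR → INR → USD:
USD 5,258,000.00 × 0.8343 = EUR 4,386,749.40
EUR 4,386,749.40 ÷ 0.01108 = INR 395,916,010.83
INR 395,916,010.83 × 0.01336 = USD 5,289,437.90
Profit = USD 5,289,437.90 − USD 5,258,000.00

Profit: USD 31,437.90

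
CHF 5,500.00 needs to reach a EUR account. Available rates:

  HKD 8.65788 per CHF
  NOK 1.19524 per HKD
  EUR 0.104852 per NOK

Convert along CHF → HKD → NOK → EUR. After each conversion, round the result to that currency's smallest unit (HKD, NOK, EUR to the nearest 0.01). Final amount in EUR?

CHF 5,500.00 × 8.65788 = HKD 47,618.34
HKD 47,618.34 × 1.19524 = NOK 56,915.34
NOK 56,915.34 × 0.104852 = EUR 5,967.69

EUR 5,967.69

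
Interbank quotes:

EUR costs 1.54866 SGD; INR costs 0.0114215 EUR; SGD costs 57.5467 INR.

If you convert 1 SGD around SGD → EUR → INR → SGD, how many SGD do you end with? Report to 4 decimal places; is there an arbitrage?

0.9824 (arbitrage exists)

Around SGD → EUR → INR → SGD: 1 ÷ 1.54866 ÷ 0.0114215 ÷ 57.5467 = 0.982427
Product < 1; profitable direction is SGD → INR → EUR → SGD.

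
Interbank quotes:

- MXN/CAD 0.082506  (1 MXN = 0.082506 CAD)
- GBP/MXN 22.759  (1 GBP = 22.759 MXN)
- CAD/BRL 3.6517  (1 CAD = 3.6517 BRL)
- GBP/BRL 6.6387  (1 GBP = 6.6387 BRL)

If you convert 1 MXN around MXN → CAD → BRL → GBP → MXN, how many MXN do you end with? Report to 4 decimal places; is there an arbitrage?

1.0329 (arbitrage exists)

Around MXN → CAD → BRL → GBP → MXN: 1 × 0.082506 × 3.6517 ÷ 6.6387 × 22.759 = 1.032882
Product > 1; profitable direction is MXN → CAD → BRL → GBP → MXN.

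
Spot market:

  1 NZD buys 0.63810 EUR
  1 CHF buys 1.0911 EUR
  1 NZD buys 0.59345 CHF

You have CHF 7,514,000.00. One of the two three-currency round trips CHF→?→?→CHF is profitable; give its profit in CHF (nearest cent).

Profit: CHF 110,847.04

Profitable loop is CHF → EUR → NZD → CHF:
CHF 7,514,000.00 × 1.0911 = EUR 8,198,525.40
EUR 8,198,525.40 ÷ 0.63810 = NZD 12,848,339.45
NZD 12,848,339.45 × 0.59345 = CHF 7,624,847.04
Profit = CHF 7,624,847.04 − CHF 7,514,000.00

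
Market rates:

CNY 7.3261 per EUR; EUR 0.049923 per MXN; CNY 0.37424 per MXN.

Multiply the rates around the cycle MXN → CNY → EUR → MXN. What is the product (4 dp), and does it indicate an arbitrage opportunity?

Around MXN → CNY → EUR → MXN: 1 × 0.37424 ÷ 7.3261 ÷ 0.049923 = 1.023238
Product > 1; profitable direction is MXN → CNY → EUR → MXN.

1.0232 (arbitrage exists)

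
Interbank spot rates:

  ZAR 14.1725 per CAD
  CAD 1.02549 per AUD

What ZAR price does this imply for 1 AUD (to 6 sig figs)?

AUD/ZAR = 14.5338

1 AUD × 1.02549 = 1.02549 CAD
1.02549 CAD × 14.1725 = 14.5338 ZAR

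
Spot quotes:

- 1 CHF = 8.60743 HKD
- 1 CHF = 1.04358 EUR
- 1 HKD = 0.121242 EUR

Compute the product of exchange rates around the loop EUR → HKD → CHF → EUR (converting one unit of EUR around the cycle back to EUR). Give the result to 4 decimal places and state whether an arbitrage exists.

Around EUR → HKD → CHF → EUR: 1 ÷ 0.121242 ÷ 8.60743 × 1.04358 = 0.999998
Product ≈ 1 (deviation 0.000%, within rounding noise).

1.0000 (no arbitrage)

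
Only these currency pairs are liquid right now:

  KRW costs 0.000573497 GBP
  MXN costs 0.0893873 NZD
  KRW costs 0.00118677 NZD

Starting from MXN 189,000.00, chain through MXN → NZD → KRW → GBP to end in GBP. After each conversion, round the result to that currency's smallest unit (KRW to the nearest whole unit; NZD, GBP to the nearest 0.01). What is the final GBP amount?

MXN 189,000.00 × 0.0893873 = NZD 16,894.20
NZD 16,894.20 ÷ 0.00118677 = KRW 14,235,446
KRW 14,235,446 × 0.000573497 = GBP 8,163.99

GBP 8,163.99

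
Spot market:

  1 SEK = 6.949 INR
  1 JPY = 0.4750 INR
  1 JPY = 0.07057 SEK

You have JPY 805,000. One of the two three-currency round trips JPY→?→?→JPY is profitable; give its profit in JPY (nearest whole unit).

Profit: JPY 26,084

Profitable loop is JPY → SEK → INR → JPY:
JPY 805,000 × 0.07057 = SEK 56,808.85
SEK 56,808.85 × 6.949 = INR 394,764.70
INR 394,764.70 ÷ 0.4750 = JPY 831,084
Profit = JPY 831,084 − JPY 805,000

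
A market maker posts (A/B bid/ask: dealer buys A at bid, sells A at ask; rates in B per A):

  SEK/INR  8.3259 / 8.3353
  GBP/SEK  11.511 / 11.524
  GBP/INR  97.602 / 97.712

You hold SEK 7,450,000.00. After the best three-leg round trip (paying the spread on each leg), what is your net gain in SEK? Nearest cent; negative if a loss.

Net profit: SEK 119,906.32

Best loop SEK → GBP → INR → SEK:
SEK 7,450,000.00 ÷ 11.524 (buy GBP at ask) = GBP 646,476.92
GBP 646,476.92 × 97.602 (sell GBP at bid) = INR 63,097,440.12
INR 63,097,440.12 ÷ 8.3353 (buy SEK at ask) = SEK 7,569,906.32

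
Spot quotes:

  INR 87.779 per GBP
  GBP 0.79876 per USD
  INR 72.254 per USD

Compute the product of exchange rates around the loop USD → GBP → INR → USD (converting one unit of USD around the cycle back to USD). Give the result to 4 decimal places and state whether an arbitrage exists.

Around USD → GBP → INR → USD: 1 × 0.79876 × 87.779 ÷ 72.254 = 0.970387
Product < 1; profitable direction is USD → INR → GBP → USD.

0.9704 (arbitrage exists)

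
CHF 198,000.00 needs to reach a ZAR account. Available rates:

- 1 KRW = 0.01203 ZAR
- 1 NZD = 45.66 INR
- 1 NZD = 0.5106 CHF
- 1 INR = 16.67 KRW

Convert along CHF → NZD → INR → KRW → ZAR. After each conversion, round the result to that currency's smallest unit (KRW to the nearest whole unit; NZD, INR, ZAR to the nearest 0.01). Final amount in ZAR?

ZAR 3,550,761.57

CHF 198,000.00 ÷ 0.5106 = NZD 387,779.08
NZD 387,779.08 × 45.66 = INR 17,705,992.79
INR 17,705,992.79 × 16.67 = KRW 295,158,900
KRW 295,158,900 × 0.01203 = ZAR 3,550,761.57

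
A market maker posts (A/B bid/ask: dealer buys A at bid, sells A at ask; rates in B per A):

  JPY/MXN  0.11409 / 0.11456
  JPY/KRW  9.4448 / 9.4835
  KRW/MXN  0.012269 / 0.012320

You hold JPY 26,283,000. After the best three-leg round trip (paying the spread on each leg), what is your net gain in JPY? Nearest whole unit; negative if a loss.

Best loop JPY → KRW → MXN → JPY:
JPY 26,283,000 × 9.4448 (sell JPY at bid) = KRW 248,237,678
KRW 248,237,678 × 0.012269 (sell KRW at bid) = MXN 3,045,628.08
MXN 3,045,628.08 ÷ 0.11456 (buy JPY at ask) = JPY 26,585,441

Net profit: JPY 302,441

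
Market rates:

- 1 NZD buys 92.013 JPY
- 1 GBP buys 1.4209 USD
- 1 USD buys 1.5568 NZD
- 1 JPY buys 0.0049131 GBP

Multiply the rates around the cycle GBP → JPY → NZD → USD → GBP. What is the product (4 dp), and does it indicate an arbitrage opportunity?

Around GBP → JPY → NZD → USD → GBP: 1 ÷ 0.0049131 ÷ 92.013 ÷ 1.5568 ÷ 1.4209 = 0.999997
Product ≈ 1 (deviation 0.000%, within rounding noise).

1.0000 (no arbitrage)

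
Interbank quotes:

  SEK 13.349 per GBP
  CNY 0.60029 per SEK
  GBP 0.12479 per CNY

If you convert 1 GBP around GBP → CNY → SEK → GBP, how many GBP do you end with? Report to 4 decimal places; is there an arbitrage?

Around GBP → CNY → SEK → GBP: 1 ÷ 0.12479 ÷ 0.60029 ÷ 13.349 = 1.000024
Product ≈ 1 (deviation 0.002%, within rounding noise).

1.0000 (no arbitrage)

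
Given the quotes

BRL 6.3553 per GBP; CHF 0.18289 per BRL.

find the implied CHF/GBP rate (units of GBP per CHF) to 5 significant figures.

1 CHF ÷ 0.18289 = 5.46777 BRL
5.46777 BRL ÷ 6.3553 = 0.860348 GBP

CHF/GBP = 0.86035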